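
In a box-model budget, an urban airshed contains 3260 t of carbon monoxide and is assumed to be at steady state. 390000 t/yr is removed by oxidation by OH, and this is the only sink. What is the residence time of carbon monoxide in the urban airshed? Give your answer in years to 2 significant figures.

0.0084 yr

τ = M / F = 3260 / 390000 = 0.008359 yr.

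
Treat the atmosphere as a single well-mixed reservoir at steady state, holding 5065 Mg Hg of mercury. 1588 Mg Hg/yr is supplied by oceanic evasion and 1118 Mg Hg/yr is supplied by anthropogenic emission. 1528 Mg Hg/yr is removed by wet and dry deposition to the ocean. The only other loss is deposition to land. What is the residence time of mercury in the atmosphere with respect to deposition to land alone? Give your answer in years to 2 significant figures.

4.3 yr

At steady state ΣF_in = ΣF_out.
ΣF_in = 1588 + 1118 = 2706.0 Mg Hg/yr.
Deposition to land flux = ΣF_in − (1528) = 2706.0 − 1528 = 1178 Mg Hg/yr.
τ = M / F = 5065 / 1178 = 4.300 yr.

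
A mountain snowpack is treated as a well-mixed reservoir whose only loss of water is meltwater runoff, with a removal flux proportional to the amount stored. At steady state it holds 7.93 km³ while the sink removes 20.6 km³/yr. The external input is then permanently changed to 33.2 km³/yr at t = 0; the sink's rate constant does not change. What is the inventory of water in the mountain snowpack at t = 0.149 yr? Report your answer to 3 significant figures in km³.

9.49 km³

Residence time τ = M₀/F₀ = 0.3850 yr. The eventual steady state is M_∞ = M₀·(F₁/F₀) = 7.93 × 33.2/20.6 = 12.780 km³.
The anomaly ΔM(t) = M(t) − M_∞ decays as ΔM₀·e^(−t/τ) with ΔM₀ = 7.93 − 12.780 = −4.850 km³.
At t = 0.149 yr, e^(−t/τ) = e^(−0.3871) = 0.6790, so ΔM = −3.294 km³ and M = 12.780 − 3.294 = 9.4867 km³.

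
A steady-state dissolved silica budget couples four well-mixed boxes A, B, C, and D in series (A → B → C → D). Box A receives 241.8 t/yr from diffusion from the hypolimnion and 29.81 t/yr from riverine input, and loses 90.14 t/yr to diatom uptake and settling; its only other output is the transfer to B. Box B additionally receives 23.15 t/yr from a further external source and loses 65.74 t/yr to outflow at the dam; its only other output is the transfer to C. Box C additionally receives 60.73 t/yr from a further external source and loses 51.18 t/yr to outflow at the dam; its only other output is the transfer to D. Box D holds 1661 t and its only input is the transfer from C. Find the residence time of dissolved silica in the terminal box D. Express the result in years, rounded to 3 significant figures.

11.2 yr

Box A: F(A→B) = (241.8 + 29.81) − 90.14 = 181.47 t/yr.
Box B: F(B→C) = (181.47 + 23.15) − 65.74 = 138.88 t/yr.
Box C: F(C→D) = (138.88 + 60.73) − 51.18 = 148.43 t/yr.
Box D throughput = its input = 148.43 t/yr; τ = 1661 / 148.43 = 11.19 yr.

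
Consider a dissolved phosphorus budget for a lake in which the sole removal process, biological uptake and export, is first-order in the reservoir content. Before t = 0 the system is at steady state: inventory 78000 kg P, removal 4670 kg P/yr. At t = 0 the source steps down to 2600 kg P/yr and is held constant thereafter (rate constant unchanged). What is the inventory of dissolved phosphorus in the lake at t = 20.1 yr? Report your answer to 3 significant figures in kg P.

τ = M₀/F₀ = 78000/4670 = 16.70 yr; rate constant k = 1/τ.
New steady state M_∞ = F₁/k = F₁·τ = 2600 × 16.70 = 43426 kg P.
M(t) = M_∞ + (M₀ − M_∞)·e^(−t/τ); t/τ = 20.1/16.70 = 1.203, so e^(−t/τ) = 0.3002.
M(t) = 43426 + 34570 × 0.3002 = 53804 kg P.

53800 kg P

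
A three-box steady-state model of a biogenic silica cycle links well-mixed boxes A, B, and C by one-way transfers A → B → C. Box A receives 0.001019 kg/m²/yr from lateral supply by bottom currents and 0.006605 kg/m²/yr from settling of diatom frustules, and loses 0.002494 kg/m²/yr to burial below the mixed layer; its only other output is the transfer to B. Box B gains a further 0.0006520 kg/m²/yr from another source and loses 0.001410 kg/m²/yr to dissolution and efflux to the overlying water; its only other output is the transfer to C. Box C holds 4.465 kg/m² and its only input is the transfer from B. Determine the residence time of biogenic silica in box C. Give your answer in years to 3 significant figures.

Box A: F(A→B) = (0.001019 + 0.006605) − 0.002494 = 0.0051300 kg/m²/yr.
Box B: F(B→C) = (0.0051300 + 0.0006520) − 0.001410 = 0.0043720 kg/m²/yr.
Box C throughput = its input = 0.0043720 kg/m²/yr; τ = 4.465 / 0.0043720 = 1021 yr.

1020 yr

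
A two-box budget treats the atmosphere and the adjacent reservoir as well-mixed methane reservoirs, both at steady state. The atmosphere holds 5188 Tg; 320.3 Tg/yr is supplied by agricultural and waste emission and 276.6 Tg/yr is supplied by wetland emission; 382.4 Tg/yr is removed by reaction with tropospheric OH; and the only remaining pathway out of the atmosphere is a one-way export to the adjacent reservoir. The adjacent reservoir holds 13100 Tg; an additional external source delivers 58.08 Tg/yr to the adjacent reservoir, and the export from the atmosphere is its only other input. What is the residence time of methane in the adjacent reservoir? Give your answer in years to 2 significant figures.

48 yr

Balance the atmosphere: ΣF_in = 320.3 + 276.6 = 596.90 Tg/yr.
Export to the adjacent reservoir = ΣF_in − (382.4) = 214.50 Tg/yr.
Total input to the adjacent reservoir = 214.50 + 58.08 = 272.58 Tg/yr; at steady state this equals its total output.
τ = M / F = 13100 / 272.58 = 48.06 yr.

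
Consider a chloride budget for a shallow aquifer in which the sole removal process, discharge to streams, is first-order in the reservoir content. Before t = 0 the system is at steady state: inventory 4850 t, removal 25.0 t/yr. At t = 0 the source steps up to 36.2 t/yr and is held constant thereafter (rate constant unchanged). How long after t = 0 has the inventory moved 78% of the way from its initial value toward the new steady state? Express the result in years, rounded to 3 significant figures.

τ = M₀/F₀ = 4850/25.0 = 194.0 yr.
The remaining gap fraction is e^(−t/τ); 78% covered ⇒ e^(−t/τ) = 0.220.
t = −τ ln(0.220) = 194.0 × 1.514 = 293.7 yr.

294 yr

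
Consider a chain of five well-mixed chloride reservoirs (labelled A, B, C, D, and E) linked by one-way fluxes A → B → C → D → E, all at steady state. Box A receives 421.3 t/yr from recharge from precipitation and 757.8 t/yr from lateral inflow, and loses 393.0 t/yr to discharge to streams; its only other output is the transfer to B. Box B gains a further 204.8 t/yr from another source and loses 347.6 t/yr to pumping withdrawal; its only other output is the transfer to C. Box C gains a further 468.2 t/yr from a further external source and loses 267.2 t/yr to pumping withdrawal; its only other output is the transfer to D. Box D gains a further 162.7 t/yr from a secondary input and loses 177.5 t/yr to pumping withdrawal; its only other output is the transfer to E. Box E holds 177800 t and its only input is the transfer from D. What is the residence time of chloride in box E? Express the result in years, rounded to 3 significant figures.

Box A: F(A→B) = (421.3 + 757.8) − 393.0 = 786.10 t/yr.
Box B: F(B→C) = (786.10 + 204.8) − 347.6 = 643.30 t/yr.
Box C: F(C→D) = (643.30 + 468.2) − 267.2 = 844.30 t/yr.
Box D: F(D→E) = (844.30 + 162.7) − 177.5 = 829.50 t/yr.
Box E throughput = its input = 829.50 t/yr; τ = 177800 / 829.50 = 214.3 yr.

214 yr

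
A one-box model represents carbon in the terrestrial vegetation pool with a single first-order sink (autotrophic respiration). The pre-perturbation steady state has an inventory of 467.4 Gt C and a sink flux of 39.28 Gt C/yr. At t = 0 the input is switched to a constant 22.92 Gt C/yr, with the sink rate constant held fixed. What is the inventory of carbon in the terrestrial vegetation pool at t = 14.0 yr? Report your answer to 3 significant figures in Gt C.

333 Gt C

τ = M₀/F₀ = 467.4/39.28 = 11.90 yr; rate constant k = 1/τ.
New steady state M_∞ = F₁/k = F₁·τ = 22.92 × 11.90 = 272.73 Gt C.
M(t) = M_∞ + (M₀ − M_∞)·e^(−t/τ); t/τ = 14.0/11.90 = 1.177, so e^(−t/τ) = 0.3083.
M(t) = 272.73 + 194.7 × 0.3083 = 332.75 Gt C.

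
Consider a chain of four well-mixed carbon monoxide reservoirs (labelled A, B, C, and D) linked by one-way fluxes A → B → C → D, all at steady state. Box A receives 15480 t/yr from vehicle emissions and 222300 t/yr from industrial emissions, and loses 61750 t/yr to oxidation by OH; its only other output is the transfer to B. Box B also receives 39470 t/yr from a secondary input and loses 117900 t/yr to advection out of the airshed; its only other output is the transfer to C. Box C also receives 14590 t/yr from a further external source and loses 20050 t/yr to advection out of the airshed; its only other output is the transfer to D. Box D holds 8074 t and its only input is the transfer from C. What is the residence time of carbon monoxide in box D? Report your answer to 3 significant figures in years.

Box A: F(A→B) = (15480 + 222300) − 61750 = 176030 t/yr.
Box B: F(B→C) = (176030 + 39470) − 117900 = 97600 t/yr.
Box C: F(C→D) = (97600 + 14590) − 20050 = 92140 t/yr.
Box D throughput = its input = 92140 t/yr; τ = 8074 / 92140 = 0.08763 yr.

0.0876 yr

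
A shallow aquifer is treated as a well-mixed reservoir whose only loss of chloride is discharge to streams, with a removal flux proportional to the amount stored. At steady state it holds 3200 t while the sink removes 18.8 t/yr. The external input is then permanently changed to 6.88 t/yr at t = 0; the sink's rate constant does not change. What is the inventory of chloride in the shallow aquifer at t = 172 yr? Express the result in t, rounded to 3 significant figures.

Residence time τ = M₀/F₀ = 170.2 yr. The eventual steady state is M_∞ = M₀·(F₁/F₀) = 3200 × 6.88/18.8 = 1171.1 t.
The anomaly ΔM(t) = M(t) − M_∞ decays as ΔM₀·e^(−t/τ) with ΔM₀ = 3200 − 1171.1 = 2029 t.
At t = 172 yr, e^(−t/τ) = e^(−1.010) = 0.3640, so ΔM = 738.6 t and M = 1171.1 + 738.6 = 1909.7 t.

1910 t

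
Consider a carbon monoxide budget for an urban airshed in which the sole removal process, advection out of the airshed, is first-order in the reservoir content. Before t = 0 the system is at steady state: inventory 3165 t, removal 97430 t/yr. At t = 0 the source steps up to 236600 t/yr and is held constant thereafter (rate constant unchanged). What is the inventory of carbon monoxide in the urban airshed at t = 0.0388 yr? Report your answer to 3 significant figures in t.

Residence time τ = M₀/F₀ = 0.03248 yr. The eventual steady state is M_∞ = M₀·(F₁/F₀) = 3165 × 236600/97430 = 7685.9 t.
The anomaly ΔM(t) = M(t) − M_∞ decays as ΔM₀·e^(−t/τ) with ΔM₀ = 3165 − 7685.9 = −4521 t.
At t = 0.0388 yr, e^(−t/τ) = e^(−1.194) = 0.3029, so ΔM = −1369 t and M = 7685.9 − 1369 = 6316.6 t.

6320 t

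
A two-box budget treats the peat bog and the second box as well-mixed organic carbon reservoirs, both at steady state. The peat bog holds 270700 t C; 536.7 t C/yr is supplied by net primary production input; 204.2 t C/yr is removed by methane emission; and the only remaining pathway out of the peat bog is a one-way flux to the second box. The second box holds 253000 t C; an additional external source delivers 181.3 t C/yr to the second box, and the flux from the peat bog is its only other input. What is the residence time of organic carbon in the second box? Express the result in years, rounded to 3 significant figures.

492 yr

Balance the peat bog: ΣF_in = 536.70 t C/yr.
Flux to the second box = ΣF_in − (204.2) = 332.50 t C/yr.
Total input to the second box = 332.50 + 181.3 = 513.80 t C/yr; at steady state this equals its total output.
τ = M / F = 253000 / 513.80 = 492.4 yr.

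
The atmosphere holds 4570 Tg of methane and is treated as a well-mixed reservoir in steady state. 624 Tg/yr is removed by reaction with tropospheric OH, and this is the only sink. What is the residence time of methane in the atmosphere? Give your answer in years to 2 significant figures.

τ = M / F = 4570 / 624 = 7.324 yr.

7.3 yr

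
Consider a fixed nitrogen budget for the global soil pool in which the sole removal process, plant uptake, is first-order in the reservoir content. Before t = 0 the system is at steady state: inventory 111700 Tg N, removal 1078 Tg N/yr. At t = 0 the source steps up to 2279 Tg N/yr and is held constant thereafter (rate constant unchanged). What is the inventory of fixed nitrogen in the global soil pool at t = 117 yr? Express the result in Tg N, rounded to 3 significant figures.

196000 Tg N

The sink rate constant is k = F₀/M₀ = 1078/111700 = 0.009651 yr⁻¹.
Solving dM/dt = F₁ − kM with M(0) = M₀ gives M(t) = F₁/k + (M₀ − F₁/k)·e^(−kt).
F₁/k = 2279/0.009651 = 236140 Tg N; kt = 0.009651 × 117 = 1.129, e^(−kt) = 0.3233.
M(117) = 236140 + (111700 − 236140) × 0.3233 = 236140 − 40230 = 195910 Tg N.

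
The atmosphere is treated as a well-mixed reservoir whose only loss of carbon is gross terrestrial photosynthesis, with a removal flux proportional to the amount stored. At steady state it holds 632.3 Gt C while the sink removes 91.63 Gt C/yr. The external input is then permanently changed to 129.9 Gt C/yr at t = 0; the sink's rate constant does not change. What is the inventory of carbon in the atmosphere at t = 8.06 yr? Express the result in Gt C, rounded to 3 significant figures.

The sink rate constant is k = F₀/M₀ = 91.63/632.3 = 0.1449 yr⁻¹.
Solving dM/dt = F₁ − kM with M(0) = M₀ gives M(t) = F₁/k + (M₀ − F₁/k)·e^(−kt).
F₁/k = 129.9/0.1449 = 896.39 Gt C; kt = 0.1449 × 8.06 = 1.168, e^(−kt) = 0.3110.
M(8.06) = 896.39 + (632.3 − 896.39) × 0.3110 = 896.39 − 82.13 = 814.26 Gt C.

814 Gt C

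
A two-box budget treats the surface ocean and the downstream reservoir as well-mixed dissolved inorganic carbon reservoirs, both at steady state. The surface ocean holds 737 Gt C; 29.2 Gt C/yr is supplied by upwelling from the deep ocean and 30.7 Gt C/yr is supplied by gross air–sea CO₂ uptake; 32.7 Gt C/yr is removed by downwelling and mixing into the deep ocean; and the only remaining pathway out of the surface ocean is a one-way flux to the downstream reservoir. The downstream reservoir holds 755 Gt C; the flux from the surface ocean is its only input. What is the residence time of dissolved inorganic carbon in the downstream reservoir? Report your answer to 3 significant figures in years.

27.8 yr

Balance the surface ocean: ΣF_in = 29.2 + 30.7 = 59.900 Gt C/yr.
Flux to the downstream reservoir = ΣF_in − (32.7) = 27.200 Gt C/yr.
At steady state the output of the downstream reservoir equals its input, 27.200 Gt C/yr.
τ = M / F = 755 / 27.200 = 27.76 yr.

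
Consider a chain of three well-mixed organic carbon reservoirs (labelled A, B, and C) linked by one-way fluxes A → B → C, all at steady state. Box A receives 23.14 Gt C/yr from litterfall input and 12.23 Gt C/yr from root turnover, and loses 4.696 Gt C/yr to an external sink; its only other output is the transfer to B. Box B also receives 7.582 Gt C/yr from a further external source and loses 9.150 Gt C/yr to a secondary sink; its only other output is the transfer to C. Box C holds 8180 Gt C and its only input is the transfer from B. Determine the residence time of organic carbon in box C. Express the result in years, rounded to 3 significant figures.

281 yr

Box A: F(A→B) = (23.14 + 12.23) − 4.696 = 30.674 Gt C/yr.
Box B: F(B→C) = (30.674 + 7.582) − 9.150 = 29.106 Gt C/yr.
Box C throughput = its input = 29.106 Gt C/yr; τ = 8180 / 29.106 = 281.0 yr.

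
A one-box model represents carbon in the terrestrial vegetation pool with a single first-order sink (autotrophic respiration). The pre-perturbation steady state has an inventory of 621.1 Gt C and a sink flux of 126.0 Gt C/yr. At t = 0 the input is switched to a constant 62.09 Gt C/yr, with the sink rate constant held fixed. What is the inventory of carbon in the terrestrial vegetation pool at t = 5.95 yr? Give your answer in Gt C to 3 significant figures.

Residence time τ = M₀/F₀ = 4.929 yr. The eventual steady state is M_∞ = M₀·(F₁/F₀) = 621.1 × 62.09/126.0 = 306.06 Gt C.
The anomaly ΔM(t) = M(t) − M_∞ decays as ΔM₀·e^(−t/τ) with ΔM₀ = 621.1 − 306.06 = 315.0 Gt C.
At t = 5.95 yr, e^(−t/τ) = e^(−1.207) = 0.2991, so ΔM = 94.22 Gt C and M = 306.06 + 94.22 = 400.28 Gt C.

400 Gt C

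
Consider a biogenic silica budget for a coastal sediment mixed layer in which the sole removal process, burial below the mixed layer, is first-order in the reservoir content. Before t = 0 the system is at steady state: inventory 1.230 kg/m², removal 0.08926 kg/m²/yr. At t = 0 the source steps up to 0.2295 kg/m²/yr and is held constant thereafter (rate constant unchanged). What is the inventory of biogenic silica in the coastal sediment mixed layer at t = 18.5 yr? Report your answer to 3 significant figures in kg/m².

τ = M₀/F₀ = 1.230/0.08926 = 13.78 yr; rate constant k = 1/τ.
New steady state M_∞ = F₁/k = F₁·τ = 0.2295 × 13.78 = 3.1625 kg/m².
M(t) = M_∞ + (M₀ − M_∞)·e^(−t/τ); t/τ = 18.5/13.78 = 1.343, so e^(−t/τ) = 0.2612.
M(t) = 3.1625 − 1.933 × 0.2612 = 2.6578 kg/m².

2.66 kg/m²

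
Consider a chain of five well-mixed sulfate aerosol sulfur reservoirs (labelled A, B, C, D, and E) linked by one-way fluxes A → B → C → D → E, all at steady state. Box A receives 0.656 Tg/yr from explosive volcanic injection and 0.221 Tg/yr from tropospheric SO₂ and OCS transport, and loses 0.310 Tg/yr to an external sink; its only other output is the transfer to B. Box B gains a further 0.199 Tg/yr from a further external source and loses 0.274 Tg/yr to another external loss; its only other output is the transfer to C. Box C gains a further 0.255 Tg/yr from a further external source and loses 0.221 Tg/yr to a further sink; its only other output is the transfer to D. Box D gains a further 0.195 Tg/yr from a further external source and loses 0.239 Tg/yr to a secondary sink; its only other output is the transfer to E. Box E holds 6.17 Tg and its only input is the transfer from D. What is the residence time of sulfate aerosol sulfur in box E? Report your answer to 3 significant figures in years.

12.8 yr

Box A: F(A→B) = (0.656 + 0.221) − 0.310 = 0.56700 Tg/yr.
Box B: F(B→C) = (0.56700 + 0.199) − 0.274 = 0.49200 Tg/yr.
Box C: F(C→D) = (0.49200 + 0.255) − 0.221 = 0.52600 Tg/yr.
Box D: F(D→E) = (0.52600 + 0.195) − 0.239 = 0.48200 Tg/yr.
Box E throughput = its input = 0.48200 Tg/yr; τ = 6.17 / 0.48200 = 12.80 yr.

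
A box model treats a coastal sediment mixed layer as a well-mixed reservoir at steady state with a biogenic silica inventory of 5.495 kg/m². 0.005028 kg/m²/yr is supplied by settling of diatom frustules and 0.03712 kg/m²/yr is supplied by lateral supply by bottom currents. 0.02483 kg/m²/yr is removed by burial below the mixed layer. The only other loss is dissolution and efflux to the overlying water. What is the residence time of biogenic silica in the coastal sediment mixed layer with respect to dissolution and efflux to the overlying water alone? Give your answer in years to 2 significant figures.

At steady state ΣF_in = ΣF_out.
ΣF_in = 0.005028 + 0.03712 = 0.042148 kg/m²/yr.
Dissolution and efflux to the overlying water flux = ΣF_in − (0.02483) = 0.042148 − 0.02483 = 0.01732 kg/m²/yr.
τ = M / F = 5.495 / 0.01732 = 317.3 yr.

320 yr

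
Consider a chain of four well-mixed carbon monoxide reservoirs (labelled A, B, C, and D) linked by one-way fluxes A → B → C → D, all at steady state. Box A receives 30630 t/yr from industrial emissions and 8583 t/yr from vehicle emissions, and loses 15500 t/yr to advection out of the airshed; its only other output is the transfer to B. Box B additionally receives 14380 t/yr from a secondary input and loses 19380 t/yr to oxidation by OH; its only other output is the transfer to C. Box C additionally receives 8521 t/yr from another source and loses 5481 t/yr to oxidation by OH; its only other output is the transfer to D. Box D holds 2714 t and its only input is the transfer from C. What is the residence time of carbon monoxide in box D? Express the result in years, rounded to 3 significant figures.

0.125 yr

Box A: F(A→B) = (30630 + 8583) − 15500 = 23713 t/yr.
Box B: F(B→C) = (23713 + 14380) − 19380 = 18713 t/yr.
Box C: F(C→D) = (18713 + 8521) − 5481 = 21753 t/yr.
Box D throughput = its input = 21753 t/yr; τ = 2714 / 21753 = 0.1248 yr.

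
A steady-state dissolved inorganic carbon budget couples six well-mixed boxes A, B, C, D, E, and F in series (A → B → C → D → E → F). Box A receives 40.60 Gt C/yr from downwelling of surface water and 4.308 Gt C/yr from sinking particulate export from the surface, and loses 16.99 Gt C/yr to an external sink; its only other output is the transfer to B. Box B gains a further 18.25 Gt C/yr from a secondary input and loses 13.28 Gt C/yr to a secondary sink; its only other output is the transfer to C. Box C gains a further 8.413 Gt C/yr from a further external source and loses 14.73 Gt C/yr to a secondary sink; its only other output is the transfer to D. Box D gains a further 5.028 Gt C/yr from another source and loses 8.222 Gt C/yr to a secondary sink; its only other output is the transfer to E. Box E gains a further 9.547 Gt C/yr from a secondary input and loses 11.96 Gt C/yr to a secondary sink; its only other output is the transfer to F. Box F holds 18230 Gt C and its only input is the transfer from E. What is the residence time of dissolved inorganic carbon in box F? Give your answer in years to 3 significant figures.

870 yr

Box A: F(A→B) = (40.60 + 4.308) − 16.99 = 27.918 Gt C/yr.
Box B: F(B→C) = (27.918 + 18.25) − 13.28 = 32.888 Gt C/yr.
Box C: F(C→D) = (32.888 + 8.413) − 14.73 = 26.571 Gt C/yr.
Box D: F(D→E) = (26.571 + 5.028) − 8.222 = 23.377 Gt C/yr.
Box E: F(E→F) = (23.377 + 9.547) − 11.96 = 20.964 Gt C/yr.
Box F throughput = its input = 20.964 Gt C/yr; τ = 18230 / 20.964 = 869.6 yr.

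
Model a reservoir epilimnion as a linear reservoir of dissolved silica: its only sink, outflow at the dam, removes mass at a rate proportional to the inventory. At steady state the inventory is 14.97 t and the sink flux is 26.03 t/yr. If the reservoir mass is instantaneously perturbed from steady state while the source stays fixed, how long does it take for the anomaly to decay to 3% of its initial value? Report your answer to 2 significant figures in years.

2.0 yr

For a linear reservoir the anomaly decays as exp(−t/τ) with τ = M/F = 14.97/26.03 = 0.5751 yr.
exp(−t/τ) = 0.03 ⇒ t = −τ ln(0.03) = 0.5751 × 3.507 = 2.017 yr.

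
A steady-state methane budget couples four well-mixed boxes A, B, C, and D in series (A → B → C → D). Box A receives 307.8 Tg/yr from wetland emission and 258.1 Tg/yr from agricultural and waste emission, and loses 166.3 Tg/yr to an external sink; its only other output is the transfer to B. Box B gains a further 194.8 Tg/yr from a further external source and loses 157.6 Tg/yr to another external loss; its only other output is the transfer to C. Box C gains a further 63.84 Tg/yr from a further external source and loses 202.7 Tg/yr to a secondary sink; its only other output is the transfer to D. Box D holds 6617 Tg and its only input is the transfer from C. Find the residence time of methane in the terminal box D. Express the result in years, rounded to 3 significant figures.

Box A: F(A→B) = (307.8 + 258.1) − 166.3 = 399.60 Tg/yr.
Box B: F(B→C) = (399.60 + 194.8) − 157.6 = 436.80 Tg/yr.
Box C: F(C→D) = (436.80 + 63.84) − 202.7 = 297.94 Tg/yr.
Box D throughput = its input = 297.94 Tg/yr; τ = 6617 / 297.94 = 22.21 yr.

22.2 yr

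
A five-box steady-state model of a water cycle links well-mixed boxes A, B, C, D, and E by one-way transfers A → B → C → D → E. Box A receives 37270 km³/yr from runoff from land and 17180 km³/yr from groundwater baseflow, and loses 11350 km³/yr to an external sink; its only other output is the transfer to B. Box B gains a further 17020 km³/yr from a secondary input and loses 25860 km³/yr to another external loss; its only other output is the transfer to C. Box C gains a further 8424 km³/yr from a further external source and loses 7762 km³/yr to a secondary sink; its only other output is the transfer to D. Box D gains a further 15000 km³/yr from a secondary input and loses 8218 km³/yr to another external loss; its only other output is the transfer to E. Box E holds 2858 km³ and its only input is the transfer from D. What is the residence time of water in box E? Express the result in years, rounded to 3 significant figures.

Box A: F(A→B) = (37270 + 17180) − 11350 = 43100 km³/yr.
Box B: F(B→C) = (43100 + 17020) − 25860 = 34260 km³/yr.
Box C: F(C→D) = (34260 + 8424) − 7762 = 34922 km³/yr.
Box D: F(D→E) = (34922 + 15000) − 8218 = 41704 km³/yr.
Box E throughput = its input = 41704 km³/yr; τ = 2858 / 41704 = 0.06853 yr.

0.0685 yr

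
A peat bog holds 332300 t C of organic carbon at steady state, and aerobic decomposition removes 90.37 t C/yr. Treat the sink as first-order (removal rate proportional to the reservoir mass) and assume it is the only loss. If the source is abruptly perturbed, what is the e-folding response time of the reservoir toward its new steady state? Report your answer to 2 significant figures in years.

3700 yr

For a linear reservoir the response time equals the residence time τ = M/F.
τ = 332300 / 90.37 = 3677 yr.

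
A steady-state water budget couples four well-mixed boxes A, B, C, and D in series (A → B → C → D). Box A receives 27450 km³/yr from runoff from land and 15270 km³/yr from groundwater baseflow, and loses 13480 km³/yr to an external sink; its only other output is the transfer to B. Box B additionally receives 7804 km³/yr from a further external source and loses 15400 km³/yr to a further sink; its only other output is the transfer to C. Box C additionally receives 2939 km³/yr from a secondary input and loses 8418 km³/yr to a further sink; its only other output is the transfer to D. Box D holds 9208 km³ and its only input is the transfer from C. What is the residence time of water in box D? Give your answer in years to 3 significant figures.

Box A: F(A→B) = (27450 + 15270) − 13480 = 29240 km³/yr.
Box B: F(B→C) = (29240 + 7804) − 15400 = 21644 km³/yr.
Box C: F(C→D) = (21644 + 2939) − 8418 = 16165 km³/yr.
Box D throughput = its input = 16165 km³/yr; τ = 9208 / 16165 = 0.5696 yr.

0.570 yr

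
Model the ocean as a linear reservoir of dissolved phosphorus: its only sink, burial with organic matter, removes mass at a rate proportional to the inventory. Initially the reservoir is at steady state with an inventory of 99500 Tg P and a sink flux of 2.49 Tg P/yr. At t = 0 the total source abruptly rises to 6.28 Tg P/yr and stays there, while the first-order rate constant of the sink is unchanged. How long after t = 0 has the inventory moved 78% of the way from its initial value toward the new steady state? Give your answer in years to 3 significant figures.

τ = M₀/F₀ = 99500/2.49 = 39960 yr.
The remaining gap fraction is e^(−t/τ); 78% covered ⇒ e^(−t/τ) = 0.220.
t = −τ ln(0.220) = 39960 × 1.514 = 60500 yr.

60500 yr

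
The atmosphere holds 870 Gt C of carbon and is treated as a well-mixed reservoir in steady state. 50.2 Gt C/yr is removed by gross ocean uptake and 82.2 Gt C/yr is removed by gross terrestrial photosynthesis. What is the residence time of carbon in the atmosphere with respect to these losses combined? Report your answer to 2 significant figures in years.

6.6 yr

Total removal = 50.20 + 82.20 = 132.40 Gt C/yr.
τ = M / ΣF_out = 870 / 132.40 = 6.571 yr.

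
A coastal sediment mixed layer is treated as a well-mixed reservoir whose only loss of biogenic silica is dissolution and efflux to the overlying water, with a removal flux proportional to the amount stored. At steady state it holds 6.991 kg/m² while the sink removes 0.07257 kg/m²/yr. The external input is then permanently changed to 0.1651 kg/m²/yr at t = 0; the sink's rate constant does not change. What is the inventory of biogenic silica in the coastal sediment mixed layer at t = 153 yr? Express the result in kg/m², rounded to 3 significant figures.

14.1 kg/m²

τ = M₀/F₀ = 6.991/0.07257 = 96.33 yr; rate constant k = 1/τ.
New steady state M_∞ = F₁/k = F₁·τ = 0.1651 × 96.33 = 15.905 kg/m².
M(t) = M_∞ + (M₀ − M_∞)·e^(−t/τ); t/τ = 153/96.33 = 1.588, so e^(−t/τ) = 0.2043.
M(t) = 15.905 − 8.914 × 0.2043 = 14.084 kg/m².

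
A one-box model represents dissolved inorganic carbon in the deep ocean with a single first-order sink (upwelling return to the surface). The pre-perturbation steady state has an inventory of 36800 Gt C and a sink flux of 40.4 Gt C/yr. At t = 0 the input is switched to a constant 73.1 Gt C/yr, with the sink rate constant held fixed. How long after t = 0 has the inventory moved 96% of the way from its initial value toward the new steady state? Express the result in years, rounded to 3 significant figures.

τ = M₀/F₀ = 36800/40.4 = 910.9 yr.
The remaining gap fraction is e^(−t/τ); 96% covered ⇒ e^(−t/τ) = 0.0400.
t = −τ ln(0.0400) = 910.9 × 3.219 = 2932 yr.

2930 yr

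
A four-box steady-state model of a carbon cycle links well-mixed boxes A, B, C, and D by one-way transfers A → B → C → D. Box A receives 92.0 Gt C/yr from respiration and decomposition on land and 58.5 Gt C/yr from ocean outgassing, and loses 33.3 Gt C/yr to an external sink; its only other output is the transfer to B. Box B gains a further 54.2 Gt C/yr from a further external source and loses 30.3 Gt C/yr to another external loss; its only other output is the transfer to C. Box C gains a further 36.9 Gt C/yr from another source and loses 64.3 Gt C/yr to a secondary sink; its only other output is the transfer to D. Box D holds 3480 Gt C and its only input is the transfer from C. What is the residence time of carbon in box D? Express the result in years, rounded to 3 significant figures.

Box A: F(A→B) = (92.0 + 58.5) − 33.3 = 117.20 Gt C/yr.
Box B: F(B→C) = (117.20 + 54.2) − 30.3 = 141.10 Gt C/yr.
Box C: F(C→D) = (141.10 + 36.9) − 64.3 = 113.70 Gt C/yr.
Box D throughput = its input = 113.70 Gt C/yr; τ = 3480 / 113.70 = 30.61 yr.

30.6 yr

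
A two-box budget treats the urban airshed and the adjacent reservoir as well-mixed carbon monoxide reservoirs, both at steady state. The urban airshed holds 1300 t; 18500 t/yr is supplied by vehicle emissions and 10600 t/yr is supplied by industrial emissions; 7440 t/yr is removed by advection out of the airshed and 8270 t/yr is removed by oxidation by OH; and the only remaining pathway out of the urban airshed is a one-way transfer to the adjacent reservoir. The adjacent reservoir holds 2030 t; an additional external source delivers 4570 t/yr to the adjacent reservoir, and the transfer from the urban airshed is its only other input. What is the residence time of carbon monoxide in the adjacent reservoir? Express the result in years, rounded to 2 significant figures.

0.11 yr

Balance the urban airshed: ΣF_in = 18500 + 10600 = 29100 t/yr.
Transfer to the adjacent reservoir = ΣF_in − (7440 + 8270) = 13390 t/yr.
Total input to the adjacent reservoir = 13390 + 4570 = 17960 t/yr; at steady state this equals its total output.
τ = M / F = 2030 / 17960 = 0.1130 yr.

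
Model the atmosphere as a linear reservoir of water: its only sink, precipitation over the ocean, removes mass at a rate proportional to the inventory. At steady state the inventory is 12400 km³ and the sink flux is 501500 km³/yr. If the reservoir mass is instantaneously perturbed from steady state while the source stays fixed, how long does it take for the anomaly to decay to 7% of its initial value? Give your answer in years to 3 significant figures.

0.0658 yr

For a linear reservoir the anomaly decays as exp(−t/τ) with τ = M/F = 12400/501500 = 0.02473 yr.
exp(−t/τ) = 0.07 ⇒ t = −τ ln(0.07) = 0.02473 × 2.659 = 0.06575 yr.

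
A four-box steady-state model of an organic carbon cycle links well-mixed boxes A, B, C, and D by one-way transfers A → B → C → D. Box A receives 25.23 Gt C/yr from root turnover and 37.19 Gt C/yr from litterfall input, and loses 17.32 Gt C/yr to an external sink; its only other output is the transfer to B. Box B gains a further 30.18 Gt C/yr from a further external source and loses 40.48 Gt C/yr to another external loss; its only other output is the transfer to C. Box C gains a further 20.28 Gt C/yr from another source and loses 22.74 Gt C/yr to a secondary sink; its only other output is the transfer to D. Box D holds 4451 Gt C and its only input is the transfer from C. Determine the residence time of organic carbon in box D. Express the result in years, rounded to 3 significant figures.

Box A: F(A→B) = (25.23 + 37.19) − 17.32 = 45.100 Gt C/yr.
Box B: F(B→C) = (45.100 + 30.18) − 40.48 = 34.800 Gt C/yr.
Box C: F(C→D) = (34.800 + 20.28) − 22.74 = 32.340 Gt C/yr.
Box D throughput = its input = 32.340 Gt C/yr; τ = 4451 / 32.340 = 137.6 yr.

138 yr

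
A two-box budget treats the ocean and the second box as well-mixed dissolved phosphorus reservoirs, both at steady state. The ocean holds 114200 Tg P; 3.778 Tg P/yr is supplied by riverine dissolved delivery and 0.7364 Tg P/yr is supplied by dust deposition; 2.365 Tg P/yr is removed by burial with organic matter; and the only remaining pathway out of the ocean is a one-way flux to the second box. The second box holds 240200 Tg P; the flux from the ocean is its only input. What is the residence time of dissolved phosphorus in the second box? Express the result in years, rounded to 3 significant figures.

Balance the ocean: ΣF_in = 3.778 + 0.7364 = 4.5144 Tg P/yr.
Flux to the second box = ΣF_in − (2.365) = 2.1494 Tg P/yr.
At steady state the output of the second box equals its input, 2.1494 Tg P/yr.
τ = M / F = 240200 / 2.1494 = 111800 yr.

112000 yr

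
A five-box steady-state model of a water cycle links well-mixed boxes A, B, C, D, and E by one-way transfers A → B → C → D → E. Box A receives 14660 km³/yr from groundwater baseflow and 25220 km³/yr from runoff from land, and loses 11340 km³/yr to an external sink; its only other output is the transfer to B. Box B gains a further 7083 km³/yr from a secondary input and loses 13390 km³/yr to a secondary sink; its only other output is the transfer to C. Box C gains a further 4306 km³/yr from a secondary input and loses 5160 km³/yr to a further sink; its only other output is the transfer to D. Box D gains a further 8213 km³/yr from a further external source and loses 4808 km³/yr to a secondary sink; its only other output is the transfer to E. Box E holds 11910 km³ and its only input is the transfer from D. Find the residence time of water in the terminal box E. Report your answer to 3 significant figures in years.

Box A: F(A→B) = (14660 + 25220) − 11340 = 28540 km³/yr.
Box B: F(B→C) = (28540 + 7083) − 13390 = 22233 km³/yr.
Box C: F(C→D) = (22233 + 4306) − 5160 = 21379 km³/yr.
Box D: F(D→E) = (21379 + 8213) − 4808 = 24784 km³/yr.
Box E throughput = its input = 24784 km³/yr; τ = 11910 / 24784 = 0.4806 yr.

0.481 yr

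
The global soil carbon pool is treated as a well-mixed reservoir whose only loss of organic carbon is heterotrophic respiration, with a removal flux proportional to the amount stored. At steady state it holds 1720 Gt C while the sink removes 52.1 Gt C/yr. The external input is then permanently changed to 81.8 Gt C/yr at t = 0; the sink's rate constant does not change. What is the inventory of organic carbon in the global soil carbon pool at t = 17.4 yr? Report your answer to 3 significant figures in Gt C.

Residence time τ = M₀/F₀ = 33.01 yr. The eventual steady state is M_∞ = M₀·(F₁/F₀) = 1720 × 81.8/52.1 = 2700.5 Gt C.
The anomaly ΔM(t) = M(t) − M_∞ decays as ΔM₀·e^(−t/τ) with ΔM₀ = 1720 − 2700.5 = −980.5 Gt C.
At t = 17.4 yr, e^(−t/τ) = e^(−0.5271) = 0.5903, so ΔM = −578.8 Gt C and M = 2700.5 − 578.8 = 2121.7 Gt C.

2120 Gt C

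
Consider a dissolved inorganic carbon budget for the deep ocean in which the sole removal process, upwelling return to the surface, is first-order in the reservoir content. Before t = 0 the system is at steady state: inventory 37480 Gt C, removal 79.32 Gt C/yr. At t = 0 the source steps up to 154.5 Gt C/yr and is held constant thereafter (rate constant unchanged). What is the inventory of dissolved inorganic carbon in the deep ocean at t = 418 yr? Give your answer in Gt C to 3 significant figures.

Residence time τ = M₀/F₀ = 472.5 yr. The eventual steady state is M_∞ = M₀·(F₁/F₀) = 37480 × 154.5/79.32 = 73004 Gt C.
The anomaly ΔM(t) = M(t) − M_∞ decays as ΔM₀·e^(−t/τ) with ΔM₀ = 37480 − 73004 = −35520 Gt C.
At t = 418 yr, e^(−t/τ) = e^(−0.8846) = 0.4129, so ΔM = −14670 Gt C and M = 73004 − 14670 = 58337 Gt C.

58300 Gt C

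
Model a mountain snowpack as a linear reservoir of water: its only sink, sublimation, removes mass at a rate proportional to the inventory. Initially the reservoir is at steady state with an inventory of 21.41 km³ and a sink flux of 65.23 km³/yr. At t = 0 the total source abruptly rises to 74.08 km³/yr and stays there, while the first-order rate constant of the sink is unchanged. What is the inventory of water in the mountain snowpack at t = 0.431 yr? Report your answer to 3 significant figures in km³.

23.5 km³

Residence time τ = M₀/F₀ = 0.3282 yr. The eventual steady state is M_∞ = M₀·(F₁/F₀) = 21.41 × 74.08/65.23 = 24.315 km³.
The anomaly ΔM(t) = M(t) − M_∞ decays as ΔM₀·e^(−t/τ) with ΔM₀ = 21.41 − 24.315 = −2.905 km³.
At t = 0.431 yr, e^(−t/τ) = e^(−1.313) = 0.2690, so ΔM = −0.7813 km³ and M = 24.315 − 0.7813 = 23.533 km³.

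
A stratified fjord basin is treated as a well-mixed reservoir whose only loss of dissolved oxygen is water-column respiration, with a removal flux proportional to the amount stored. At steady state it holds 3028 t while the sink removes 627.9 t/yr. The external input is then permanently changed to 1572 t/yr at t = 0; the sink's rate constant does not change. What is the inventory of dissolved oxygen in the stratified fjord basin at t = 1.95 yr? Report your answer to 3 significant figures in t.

τ = M₀/F₀ = 3028/627.9 = 4.822 yr; rate constant k = 1/τ.
New steady state M_∞ = F₁/k = F₁·τ = 1572 × 4.822 = 7580.9 t.
M(t) = M_∞ + (M₀ − M_∞)·e^(−t/τ); t/τ = 1.95/4.822 = 0.4044, so e^(−t/τ) = 0.6674.
M(t) = 7580.9 − 4553 × 0.6674 = 4542.3 t.

4540 t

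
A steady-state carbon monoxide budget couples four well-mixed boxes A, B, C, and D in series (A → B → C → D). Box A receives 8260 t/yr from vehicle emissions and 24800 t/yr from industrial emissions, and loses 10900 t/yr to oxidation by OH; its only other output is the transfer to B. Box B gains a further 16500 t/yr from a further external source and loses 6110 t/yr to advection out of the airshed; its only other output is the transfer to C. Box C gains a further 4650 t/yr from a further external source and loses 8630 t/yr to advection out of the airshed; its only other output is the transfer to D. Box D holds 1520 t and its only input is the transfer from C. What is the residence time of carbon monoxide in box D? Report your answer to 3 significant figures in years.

0.0532 yr

Box A: F(A→B) = (8260 + 24800) − 10900 = 22160 t/yr.
Box B: F(B→C) = (22160 + 16500) − 6110 = 32550 t/yr.
Box C: F(C→D) = (32550 + 4650) − 8630 = 28570 t/yr.
Box D throughput = its input = 28570 t/yr; τ = 1520 / 28570 = 0.05320 yr.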